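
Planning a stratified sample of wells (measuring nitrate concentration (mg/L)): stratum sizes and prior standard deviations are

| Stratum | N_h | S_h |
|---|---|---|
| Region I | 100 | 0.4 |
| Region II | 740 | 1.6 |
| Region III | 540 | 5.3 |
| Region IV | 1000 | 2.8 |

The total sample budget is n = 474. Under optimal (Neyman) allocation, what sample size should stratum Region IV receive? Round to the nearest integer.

Neyman allocation: n_h = n · N_h S_h / Σ N_i S_i, with n = 474.
  stratum Region I: N_h·S_h = 100·0.4 = 40.00
  stratum Region II: N_h·S_h = 740·1.6 = 1184.00
  stratum Region III: N_h·S_h = 540·5.3 = 2862.00
  stratum Region IV: N_h·S_h = 1000·2.8 = 2800.00
Σ N_h S_h = 6886.00
n for stratum Region IV = 474·2800.00/6886.00 = 192.739 → 193

193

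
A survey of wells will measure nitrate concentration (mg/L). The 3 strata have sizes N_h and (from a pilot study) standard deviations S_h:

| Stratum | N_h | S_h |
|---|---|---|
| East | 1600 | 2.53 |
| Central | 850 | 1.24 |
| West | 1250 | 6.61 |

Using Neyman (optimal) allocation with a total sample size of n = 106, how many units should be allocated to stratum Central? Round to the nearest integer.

Neyman allocation: n_h = n · N_h S_h / Σ N_i S_i, with n = 106.
  stratum East: N_h·S_h = 1600·2.53 = 4048.00
  stratum Central: N_h·S_h = 850·1.24 = 1054.00
  stratum West: N_h·S_h = 1250·6.61 = 8262.50
Σ N_h S_h = 13364.50
n for stratum Central = 106·1054.00/13364.50 = 8.360 → 8

8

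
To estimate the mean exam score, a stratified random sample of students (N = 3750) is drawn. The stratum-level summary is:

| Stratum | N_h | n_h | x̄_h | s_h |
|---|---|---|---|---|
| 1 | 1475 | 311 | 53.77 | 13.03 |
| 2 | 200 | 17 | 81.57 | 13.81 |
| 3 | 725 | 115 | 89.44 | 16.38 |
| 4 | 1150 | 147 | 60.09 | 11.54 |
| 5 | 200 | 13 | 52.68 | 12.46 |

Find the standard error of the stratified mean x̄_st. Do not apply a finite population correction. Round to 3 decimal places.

SE(x̄_st) ≈ 0.568

V̂(x̄_st) = Σ W_h² s_h²/n_h, with W_h = N_h/N and N = 3750:
  stratum 1: (1475/3750)²·13.03²/311 = 0.0844598
  stratum 2: (200/3750)²·13.81²/17 = 0.0319107
  stratum 3: (725/3750)²·16.38²/115 = 0.0872054
  stratum 4: (1150/3750)²·11.54²/147 = 0.0851976
  stratum 5: (200/3750)²·12.46²/13 = 0.0339696
V̂(x̄_st) = 0.322743
SE(x̄_st) = √0.322743 = 0.568105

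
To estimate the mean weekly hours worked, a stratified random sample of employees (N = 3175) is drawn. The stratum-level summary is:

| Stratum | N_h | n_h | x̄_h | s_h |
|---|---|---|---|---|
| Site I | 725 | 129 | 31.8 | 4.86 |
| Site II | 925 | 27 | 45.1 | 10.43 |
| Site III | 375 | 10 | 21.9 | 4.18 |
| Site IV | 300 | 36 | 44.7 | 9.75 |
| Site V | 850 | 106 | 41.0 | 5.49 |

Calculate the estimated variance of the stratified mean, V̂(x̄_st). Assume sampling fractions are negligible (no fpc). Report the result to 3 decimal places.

V̂(x̄_st) = Σ W_h² s_h²/n_h, with W_h = N_h/N and N = 3175:
  stratum Site I: (725/3175)²·4.86²/129 = 0.0095471
  stratum Site II: (925/3175)²·10.43²/27 = 0.34198
  stratum Site III: (375/3175)²·4.18²/10 = 0.024374
  stratum Site IV: (300/3175)²·9.75²/36 = 0.0235755
  stratum Site V: (850/3175)²·5.49²/106 = 0.0203793
V̂(x̄_st) = 0.419856

V̂(x̄_st) ≈ 0.420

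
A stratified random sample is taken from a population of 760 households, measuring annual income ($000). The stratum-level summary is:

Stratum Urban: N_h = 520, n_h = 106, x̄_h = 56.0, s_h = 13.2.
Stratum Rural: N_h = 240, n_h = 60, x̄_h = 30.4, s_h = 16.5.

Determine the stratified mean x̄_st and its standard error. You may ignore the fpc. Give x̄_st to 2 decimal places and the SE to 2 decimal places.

x̄_st ≈ 47.92, SE ≈ 1.11

x̄_st = Σ W_h x̄_h = (520·56.0 + 240·30.4)/760 = 47.91579
V̂(x̄_st) = Σ W_h² s_h²/n_h, with W_h = N_h/N and N = 760:
  stratum Urban: (520/760)²·13.2²/106 = 0.769523
  stratum Rural: (240/760)²·16.5²/60 = 0.452493
V̂(x̄_st) = 1.22202
SE(x̄_st) = √1.22202 = 1.10545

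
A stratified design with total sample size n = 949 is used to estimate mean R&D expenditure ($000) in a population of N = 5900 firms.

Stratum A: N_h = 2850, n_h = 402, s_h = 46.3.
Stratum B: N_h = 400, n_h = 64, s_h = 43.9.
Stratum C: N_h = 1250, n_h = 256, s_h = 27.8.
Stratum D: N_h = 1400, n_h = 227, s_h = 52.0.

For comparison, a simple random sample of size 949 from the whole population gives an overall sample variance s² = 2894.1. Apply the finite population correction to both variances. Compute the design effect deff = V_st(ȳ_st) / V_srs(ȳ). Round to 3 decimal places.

V̂(ȳ_st) = Σ W_h² (1 − n_h/N_h) s_h²/n_h, with W_h = N_h/N and N = 5900:
  stratum A: (2850/5900)²·(1 − 402/2850)·46.3²/402 = 1.06878
  stratum B: (400/5900)²·(1 − 64/400)·43.9²/64 = 0.116264
  stratum C: (1250/5900)²·(1 − 256/1250)·27.8²/256 = 0.107756
  stratum D: (1400/5900)²·(1 − 227/1400)·52.0²/227 = 0.561957
V_st = 1.85476
V_srs = (1 − 949/5900)·2894.1/949 = 2.55911
deff = V_st / V_srs = 1.85476/2.55911 = 0.7248

deff ≈ 0.725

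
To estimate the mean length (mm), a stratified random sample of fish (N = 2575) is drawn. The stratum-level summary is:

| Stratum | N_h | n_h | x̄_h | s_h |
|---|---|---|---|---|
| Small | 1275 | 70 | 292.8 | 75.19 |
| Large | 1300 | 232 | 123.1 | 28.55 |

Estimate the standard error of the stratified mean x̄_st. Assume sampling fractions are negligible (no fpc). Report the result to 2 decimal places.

V̂(x̄_st) = Σ W_h² s_h²/n_h, with W_h = N_h/N and N = 2575:
  stratum Small: (1275/2575)²·75.19²/70 = 19.801
  stratum Large: (1300/2575)²·28.55²/232 = 0.895481
V̂(x̄_st) = 20.6965
SE(x̄_st) = √20.6965 = 4.54934

SE(x̄_st) ≈ 4.55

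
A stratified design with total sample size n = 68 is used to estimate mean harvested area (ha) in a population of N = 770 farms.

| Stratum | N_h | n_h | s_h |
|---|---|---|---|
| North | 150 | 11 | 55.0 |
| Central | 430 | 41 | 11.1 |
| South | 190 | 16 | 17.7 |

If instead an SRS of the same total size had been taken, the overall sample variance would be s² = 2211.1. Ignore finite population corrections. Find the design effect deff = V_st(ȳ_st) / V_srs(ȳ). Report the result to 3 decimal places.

V̂(ȳ_st) = Σ W_h² s_h²/n_h, with W_h = N_h/N and N = 770:
  stratum North: (150/770)²·55.0²/11 = 10.436
  stratum Central: (430/770)²·11.1²/41 = 0.937168
  stratum South: (190/770)²·17.7²/16 = 1.19221
V_st = 12.5654
V_srs = s²/n = 2211.1/68 = 32.5162
deff = V_st / V_srs = 12.5654/32.5162 = 0.3864

deff ≈ 0.386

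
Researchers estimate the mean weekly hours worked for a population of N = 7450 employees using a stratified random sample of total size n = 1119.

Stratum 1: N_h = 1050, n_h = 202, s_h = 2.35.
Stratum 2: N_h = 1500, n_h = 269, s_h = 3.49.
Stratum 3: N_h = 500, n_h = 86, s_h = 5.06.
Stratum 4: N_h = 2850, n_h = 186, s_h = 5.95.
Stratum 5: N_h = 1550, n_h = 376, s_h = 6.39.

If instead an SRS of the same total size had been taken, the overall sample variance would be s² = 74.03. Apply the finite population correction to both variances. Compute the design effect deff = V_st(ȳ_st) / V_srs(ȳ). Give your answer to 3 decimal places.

V̂(ȳ_st) = Σ W_h² (1 − n_h/N_h) s_h²/n_h, with W_h = N_h/N and N = 7450:
  stratum 1: (1050/7450)²·(1 − 202/1050)·2.35²/202 = 0.000438588
  stratum 2: (1500/7450)²·(1 − 269/1500)·3.49²/269 = 0.00150638
  stratum 3: (500/7450)²·(1 − 86/500)·5.06²/86 = 0.00111035
  stratum 4: (2850/7450)²·(1 − 186/2850)·5.95²/186 = 0.0260368
  stratum 5: (1550/7450)²·(1 − 376/1550)·6.39²/376 = 0.00356042
V_st = 0.0326525
V_srs = (1 − 1119/7450)·74.03/1119 = 0.0562204
deff = V_st / V_srs = 0.0326525/0.0562204 = 0.5808

deff ≈ 0.581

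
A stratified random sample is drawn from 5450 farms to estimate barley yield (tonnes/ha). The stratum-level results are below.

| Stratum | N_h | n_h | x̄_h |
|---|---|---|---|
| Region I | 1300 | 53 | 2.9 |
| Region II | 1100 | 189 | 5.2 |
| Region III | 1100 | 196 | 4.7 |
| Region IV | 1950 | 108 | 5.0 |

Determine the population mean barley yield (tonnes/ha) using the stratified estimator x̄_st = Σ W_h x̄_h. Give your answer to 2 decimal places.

N = Σ N_h = 5450. Stratum weights W_h = N_h/N.
x̄_st = (1300·2.9 + 1100·5.2 + 1100·4.7 + 1950·5.0) / 5450 = 4.4789

x̄_st ≈ 4.48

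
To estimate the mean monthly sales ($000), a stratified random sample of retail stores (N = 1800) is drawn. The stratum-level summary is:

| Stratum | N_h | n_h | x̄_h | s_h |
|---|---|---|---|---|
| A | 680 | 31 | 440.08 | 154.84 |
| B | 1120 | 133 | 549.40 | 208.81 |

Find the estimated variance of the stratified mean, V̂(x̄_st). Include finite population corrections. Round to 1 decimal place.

V̂(x̄_st) = Σ W_h² (1 − n_h/N_h) s_h²/n_h, with W_h = N_h/N and N = 1800:
  stratum A: (680/1800)²·(1 − 31/680)·154.84²/31 = 105.345
  stratum B: (1120/1800)²·(1 − 133/1120)·208.81²/133 = 111.851
V̂(x̄_st) = 217.196

V̂(x̄_st) ≈ 217.2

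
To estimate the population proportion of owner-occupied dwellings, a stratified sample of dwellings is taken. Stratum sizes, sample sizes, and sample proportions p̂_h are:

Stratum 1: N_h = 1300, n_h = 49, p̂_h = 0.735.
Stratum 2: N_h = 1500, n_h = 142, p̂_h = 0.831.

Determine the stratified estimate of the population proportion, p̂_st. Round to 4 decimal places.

N = 2800; stratum weights W_h = N_h/N.
p̂_st = Σ W_h p̂_h = (1300·0.735 + 1500·0.831)/2800 = 0.78643

p̂_st ≈ 0.7864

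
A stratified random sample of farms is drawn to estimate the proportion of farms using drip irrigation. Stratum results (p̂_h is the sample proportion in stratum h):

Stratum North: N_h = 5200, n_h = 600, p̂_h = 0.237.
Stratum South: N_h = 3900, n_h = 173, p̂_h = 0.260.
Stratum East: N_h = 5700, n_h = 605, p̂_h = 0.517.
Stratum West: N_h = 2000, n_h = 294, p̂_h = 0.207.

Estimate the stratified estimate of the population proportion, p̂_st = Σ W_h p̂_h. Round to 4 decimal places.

N = 16800; stratum weights W_h = N_h/N.
p̂_st = Σ W_h p̂_h = (5200·0.237 + 3900·0.260 + 5700·0.517 + 2000·0.207)/16800 = 0.33377

p̂_st ≈ 0.3338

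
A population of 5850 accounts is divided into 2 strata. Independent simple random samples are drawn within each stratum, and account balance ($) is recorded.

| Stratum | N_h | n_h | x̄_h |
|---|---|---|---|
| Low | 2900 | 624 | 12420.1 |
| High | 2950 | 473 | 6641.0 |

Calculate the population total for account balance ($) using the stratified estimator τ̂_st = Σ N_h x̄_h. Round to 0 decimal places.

τ̂_st = Σ N_h x̄_h = 2900·12420.1 + 2950·6641.0 = 55609240

τ̂_st ≈ 55609240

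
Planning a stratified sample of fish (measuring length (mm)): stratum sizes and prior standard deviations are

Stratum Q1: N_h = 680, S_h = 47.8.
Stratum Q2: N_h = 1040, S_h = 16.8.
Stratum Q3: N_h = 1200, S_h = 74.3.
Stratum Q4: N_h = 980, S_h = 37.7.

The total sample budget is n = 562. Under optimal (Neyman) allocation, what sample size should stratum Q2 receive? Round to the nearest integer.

Neyman allocation: n_h = n · N_h S_h / Σ N_i S_i, with n = 562.
  stratum Q1: N_h·S_h = 680·47.8 = 32504.00
  stratum Q2: N_h·S_h = 1040·16.8 = 17472.00
  stratum Q3: N_h·S_h = 1200·74.3 = 89160.00
  stratum Q4: N_h·S_h = 980·37.7 = 36946.00
Σ N_h S_h = 176082.00
n for stratum Q2 = 562·17472.00/176082.00 = 55.765 → 56

56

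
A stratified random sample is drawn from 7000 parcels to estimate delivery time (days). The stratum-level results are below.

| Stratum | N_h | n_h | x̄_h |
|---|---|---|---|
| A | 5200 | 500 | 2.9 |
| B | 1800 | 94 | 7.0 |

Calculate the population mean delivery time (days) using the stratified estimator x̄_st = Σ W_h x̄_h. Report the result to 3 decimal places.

x̄_st ≈ 3.954

N = Σ N_h = 7000. Stratum weights W_h = N_h/N.
x̄_st = (5200·2.9 + 1800·7.0) / 7000 = 3.95429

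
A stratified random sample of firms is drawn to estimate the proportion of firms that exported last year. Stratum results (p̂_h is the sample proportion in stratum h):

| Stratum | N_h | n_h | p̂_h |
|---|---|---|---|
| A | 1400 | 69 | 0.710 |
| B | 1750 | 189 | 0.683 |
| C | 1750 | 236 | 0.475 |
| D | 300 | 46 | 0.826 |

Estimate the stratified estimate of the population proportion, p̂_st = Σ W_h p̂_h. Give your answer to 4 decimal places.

N = 5200; stratum weights W_h = N_h/N.
p̂_st = Σ W_h p̂_h = (1400·0.710 + 1750·0.683 + 1750·0.475 + 300·0.826)/5200 = 0.62852

p̂_st ≈ 0.6285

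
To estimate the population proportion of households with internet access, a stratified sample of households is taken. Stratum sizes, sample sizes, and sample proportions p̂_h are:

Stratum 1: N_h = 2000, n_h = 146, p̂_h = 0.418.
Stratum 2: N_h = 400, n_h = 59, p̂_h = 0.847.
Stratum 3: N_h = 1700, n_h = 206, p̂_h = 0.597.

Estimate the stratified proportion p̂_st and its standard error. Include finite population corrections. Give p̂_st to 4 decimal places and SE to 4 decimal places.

N = 4100; stratum weights W_h = N_h/N.
p̂_st = Σ W_h p̂_h = (2000·0.418 + 400·0.847 + 1700·0.597)/4100 = 0.53407
V̂(p̂_st) = Σ W_h² (1 − n_h/N_h) p̂_h(1−p̂_h)/(n_h−1):
  stratum 1: (2000/4100)²·(1 − 146/2000)·0.418·0.582/145 = 0.000370087
  stratum 2: (400/4100)²·(1 − 59/400)·0.847·0.153/58 = 1.81298e-05
  stratum 3: (1700/4100)²·(1 − 206/1700)·0.597·0.403/205 = 0.00017732
V̂(p̂_st) = 0.000565536; SE = √V̂ = 0.023781

p̂_st ≈ 0.5341, SE ≈ 0.0238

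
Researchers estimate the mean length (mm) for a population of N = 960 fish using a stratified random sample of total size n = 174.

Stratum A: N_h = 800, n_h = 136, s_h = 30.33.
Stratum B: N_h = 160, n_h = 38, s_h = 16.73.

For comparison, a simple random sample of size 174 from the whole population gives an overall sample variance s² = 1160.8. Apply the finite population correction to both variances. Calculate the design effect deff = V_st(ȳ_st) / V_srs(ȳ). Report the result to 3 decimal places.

V̂(ȳ_st) = Σ W_h² (1 − n_h/N_h) s_h²/n_h, with W_h = N_h/N and N = 960:
  stratum A: (800/960)²·(1 − 136/800)·30.33²/136 = 3.89872
  stratum B: (160/960)²·(1 − 38/160)·16.73²/38 = 0.156008
V_st = 4.05472
V_srs = (1 − 174/960)·1160.8/174 = 5.4621
deff = V_st / V_srs = 4.05472/5.4621 = 0.7423

deff ≈ 0.742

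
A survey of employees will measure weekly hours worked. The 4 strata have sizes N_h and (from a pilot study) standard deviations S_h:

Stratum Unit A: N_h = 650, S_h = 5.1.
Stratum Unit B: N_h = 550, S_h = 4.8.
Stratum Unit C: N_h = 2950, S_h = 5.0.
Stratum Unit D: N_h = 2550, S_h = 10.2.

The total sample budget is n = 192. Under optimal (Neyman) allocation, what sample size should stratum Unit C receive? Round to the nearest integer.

61

Neyman allocation: n_h = n · N_h S_h / Σ N_i S_i, with n = 192.
  stratum Unit A: N_h·S_h = 650·5.1 = 3315.00
  stratum Unit B: N_h·S_h = 550·4.8 = 2640.00
  stratum Unit C: N_h·S_h = 2950·5.0 = 14750.00
  stratum Unit D: N_h·S_h = 2550·10.2 = 26010.00
Σ N_h S_h = 46715.00
n for stratum Unit C = 192·14750.00/46715.00 = 60.623 → 61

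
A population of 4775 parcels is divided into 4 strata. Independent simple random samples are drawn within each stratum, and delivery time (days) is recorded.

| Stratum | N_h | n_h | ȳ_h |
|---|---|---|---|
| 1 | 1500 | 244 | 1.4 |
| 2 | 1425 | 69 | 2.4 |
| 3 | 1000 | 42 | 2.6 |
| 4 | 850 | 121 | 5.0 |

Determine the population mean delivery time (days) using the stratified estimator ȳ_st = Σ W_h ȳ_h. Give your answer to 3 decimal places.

ȳ_st ≈ 2.591

N = Σ N_h = 4775. Stratum weights W_h = N_h/N.
ȳ_st = (1500·1.4 + 1425·2.4 + 1000·2.6 + 850·5.0) / 4775 = 2.59058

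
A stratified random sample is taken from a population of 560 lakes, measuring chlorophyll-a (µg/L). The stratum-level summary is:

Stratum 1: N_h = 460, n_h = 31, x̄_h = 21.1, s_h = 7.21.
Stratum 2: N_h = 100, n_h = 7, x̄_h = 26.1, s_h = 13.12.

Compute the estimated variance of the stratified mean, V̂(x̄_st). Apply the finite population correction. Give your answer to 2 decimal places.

V̂(x̄_st) = Σ W_h² (1 − n_h/N_h) s_h²/n_h, with W_h = N_h/N and N = 560:
  stratum 1: (460/560)²·(1 − 31/460)·7.21²/31 = 1.05523
  stratum 2: (100/560)²·(1 − 7/100)·13.12²/7 = 0.72925
V̂(x̄_st) = 1.78448

V̂(x̄_st) ≈ 1.78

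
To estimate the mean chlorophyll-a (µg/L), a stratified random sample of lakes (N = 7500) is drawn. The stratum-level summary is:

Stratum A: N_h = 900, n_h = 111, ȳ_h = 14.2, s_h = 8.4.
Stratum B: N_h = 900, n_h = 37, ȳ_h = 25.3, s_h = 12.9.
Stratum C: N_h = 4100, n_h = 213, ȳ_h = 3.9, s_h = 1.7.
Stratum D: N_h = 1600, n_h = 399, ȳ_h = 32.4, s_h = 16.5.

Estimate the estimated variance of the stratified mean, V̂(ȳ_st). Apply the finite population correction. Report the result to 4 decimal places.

V̂(ȳ_st) ≈ 0.0973

V̂(ȳ_st) = Σ W_h² (1 − n_h/N_h) s_h²/n_h, with W_h = N_h/N and N = 7500:
  stratum A: (900/7500)²·(1 − 111/900)·8.4²/111 = 0.00802477
  stratum B: (900/7500)²·(1 − 37/900)·12.9²/37 = 0.0621024
  stratum C: (4100/7500)²·(1 − 213/4100)·1.7²/213 = 0.00384409
  stratum D: (1600/7500)²·(1 − 399/1600)·16.5²/399 = 0.0233096
V̂(ȳ_st) = 0.0972809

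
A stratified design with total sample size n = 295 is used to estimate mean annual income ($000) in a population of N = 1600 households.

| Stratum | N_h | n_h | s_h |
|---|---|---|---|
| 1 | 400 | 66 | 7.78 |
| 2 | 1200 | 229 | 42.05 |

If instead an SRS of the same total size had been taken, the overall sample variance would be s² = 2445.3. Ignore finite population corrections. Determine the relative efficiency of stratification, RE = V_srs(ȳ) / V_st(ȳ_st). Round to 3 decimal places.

V̂(ȳ_st) = Σ W_h² s_h²/n_h, with W_h = N_h/N and N = 1600:
  stratum 1: (400/1600)²·7.78²/66 = 0.0573186
  stratum 2: (1200/1600)²·42.05²/229 = 4.34329
V_st = 4.40061
V_srs = s²/n = 2445.3/295 = 8.28915
Relative efficiency = V_srs / V_st = 8.28915/4.40061 = 1.8836

RE ≈ 1.884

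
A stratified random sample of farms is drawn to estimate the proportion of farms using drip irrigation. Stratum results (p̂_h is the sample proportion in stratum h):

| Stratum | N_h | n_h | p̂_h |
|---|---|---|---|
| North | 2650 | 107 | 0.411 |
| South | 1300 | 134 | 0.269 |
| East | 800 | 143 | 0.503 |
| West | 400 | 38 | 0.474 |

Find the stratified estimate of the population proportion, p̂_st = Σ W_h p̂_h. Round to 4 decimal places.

N = 5150; stratum weights W_h = N_h/N.
p̂_st = Σ W_h p̂_h = (2650·0.411 + 1300·0.269 + 800·0.503 + 400·0.474)/5150 = 0.39434

p̂_st ≈ 0.3943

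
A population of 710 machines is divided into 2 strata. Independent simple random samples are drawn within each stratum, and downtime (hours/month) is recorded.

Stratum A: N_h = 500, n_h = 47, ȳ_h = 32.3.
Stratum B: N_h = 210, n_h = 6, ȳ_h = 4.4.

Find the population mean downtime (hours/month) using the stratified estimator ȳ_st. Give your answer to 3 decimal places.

N = Σ N_h = 710. Stratum weights W_h = N_h/N.
ȳ_st = (500·32.3 + 210·4.4) / 710 = 24.04789

ȳ_st ≈ 24.048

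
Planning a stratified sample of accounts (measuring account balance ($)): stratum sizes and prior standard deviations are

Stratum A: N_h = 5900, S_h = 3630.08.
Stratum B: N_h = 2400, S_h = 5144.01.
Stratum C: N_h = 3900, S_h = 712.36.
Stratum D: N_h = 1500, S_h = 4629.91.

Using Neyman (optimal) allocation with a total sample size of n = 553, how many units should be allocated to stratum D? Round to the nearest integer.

Neyman allocation: n_h = n · N_h S_h / Σ N_i S_i, with n = 553.
  stratum A: N_h·S_h = 5900·3630.08 = 21417472.00
  stratum B: N_h·S_h = 2400·5144.01 = 12345624.00
  stratum C: N_h·S_h = 3900·712.36 = 2778204.00
  stratum D: N_h·S_h = 1500·4629.91 = 6944865.00
Σ N_h S_h = 43486165.00
n for stratum D = 553·6944865.00/43486165.00 = 88.316 → 88

88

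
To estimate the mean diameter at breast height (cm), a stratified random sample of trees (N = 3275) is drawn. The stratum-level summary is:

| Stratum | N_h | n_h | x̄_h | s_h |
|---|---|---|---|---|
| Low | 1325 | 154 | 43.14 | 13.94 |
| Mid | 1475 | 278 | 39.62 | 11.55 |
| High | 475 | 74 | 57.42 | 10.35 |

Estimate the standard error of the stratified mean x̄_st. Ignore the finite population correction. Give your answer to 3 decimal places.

SE(x̄_st) ≈ 0.578

V̂(x̄_st) = Σ W_h² s_h²/n_h, with W_h = N_h/N and N = 3275:
  stratum Low: (1325/3275)²·13.94²/154 = 0.206545
  stratum Mid: (1475/3275)²·11.55²/278 = 0.0973376
  stratum High: (475/3275)²·10.35²/74 = 0.0304518
V̂(x̄_st) = 0.334334
SE(x̄_st) = √0.334334 = 0.578216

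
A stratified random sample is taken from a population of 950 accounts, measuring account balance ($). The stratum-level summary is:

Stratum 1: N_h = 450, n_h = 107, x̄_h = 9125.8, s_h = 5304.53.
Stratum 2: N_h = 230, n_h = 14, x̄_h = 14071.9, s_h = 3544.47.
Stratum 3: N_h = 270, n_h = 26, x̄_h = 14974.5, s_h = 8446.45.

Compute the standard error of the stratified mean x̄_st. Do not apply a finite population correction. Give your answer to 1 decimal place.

V̂(x̄_st) = Σ W_h² s_h²/n_h, with W_h = N_h/N and N = 950:
  stratum 1: (450/950)²·5304.53²/107 = 59004.9
  stratum 2: (230/950)²·3544.47²/14 = 52599.7
  stratum 3: (270/950)²·8446.45²/26 = 221644
V̂(x̄_st) = 333248
SE(x̄_st) = √333248 = 577.277

SE(x̄_st) ≈ 577.3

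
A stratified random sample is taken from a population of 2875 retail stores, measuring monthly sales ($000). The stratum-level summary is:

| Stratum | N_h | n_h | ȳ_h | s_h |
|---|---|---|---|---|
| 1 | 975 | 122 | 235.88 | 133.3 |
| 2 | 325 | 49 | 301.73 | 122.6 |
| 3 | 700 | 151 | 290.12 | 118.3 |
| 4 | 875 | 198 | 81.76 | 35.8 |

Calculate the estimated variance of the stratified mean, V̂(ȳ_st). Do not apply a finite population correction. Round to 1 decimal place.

V̂(ȳ_st) ≈ 26.8

V̂(ȳ_st) = Σ W_h² s_h²/n_h, with W_h = N_h/N and N = 2875:
  stratum 1: (975/2875)²·133.3²/122 = 16.7507
  stratum 2: (325/2875)²·122.6²/49 = 3.91991
  stratum 3: (700/2875)²·118.3²/151 = 5.49431
  stratum 4: (875/2875)²·35.8²/198 = 0.599572
V̂(ȳ_st) = 26.7645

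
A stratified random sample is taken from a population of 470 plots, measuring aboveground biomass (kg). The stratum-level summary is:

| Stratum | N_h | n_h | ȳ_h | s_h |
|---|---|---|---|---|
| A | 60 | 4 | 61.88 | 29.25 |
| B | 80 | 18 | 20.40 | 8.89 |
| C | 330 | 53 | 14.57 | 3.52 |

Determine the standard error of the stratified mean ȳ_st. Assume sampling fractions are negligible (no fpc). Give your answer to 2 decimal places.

V̂(ȳ_st) = Σ W_h² s_h²/n_h, with W_h = N_h/N and N = 470:
  stratum A: (60/470)²·29.25²/4 = 3.48577
  stratum B: (80/470)²·8.89²/18 = 0.127208
  stratum C: (330/470)²·3.52²/53 = 0.11525
V̂(ȳ_st) = 3.72823
SE(ȳ_st) = √3.72823 = 1.93086

SE(ȳ_st) ≈ 1.93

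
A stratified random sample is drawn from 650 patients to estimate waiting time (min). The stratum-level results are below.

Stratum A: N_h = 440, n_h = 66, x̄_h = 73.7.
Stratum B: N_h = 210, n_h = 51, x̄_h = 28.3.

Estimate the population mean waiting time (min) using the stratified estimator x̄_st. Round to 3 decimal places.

x̄_st ≈ 59.032

N = Σ N_h = 650. Stratum weights W_h = N_h/N.
x̄_st = (440·73.7 + 210·28.3) / 650 = 59.03231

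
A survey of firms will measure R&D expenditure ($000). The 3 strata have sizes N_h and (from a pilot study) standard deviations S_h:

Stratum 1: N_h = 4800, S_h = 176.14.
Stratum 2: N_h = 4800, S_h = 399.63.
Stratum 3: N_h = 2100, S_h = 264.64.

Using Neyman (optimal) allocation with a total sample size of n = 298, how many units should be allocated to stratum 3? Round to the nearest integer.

50

Neyman allocation: n_h = n · N_h S_h / Σ N_i S_i, with n = 298.
  stratum 1: N_h·S_h = 4800·176.14 = 845472.00
  stratum 2: N_h·S_h = 4800·399.63 = 1918224.00
  stratum 3: N_h·S_h = 2100·264.64 = 555744.00
Σ N_h S_h = 3319440.00
n for stratum 3 = 298·555744.00/3319440.00 = 49.891 → 50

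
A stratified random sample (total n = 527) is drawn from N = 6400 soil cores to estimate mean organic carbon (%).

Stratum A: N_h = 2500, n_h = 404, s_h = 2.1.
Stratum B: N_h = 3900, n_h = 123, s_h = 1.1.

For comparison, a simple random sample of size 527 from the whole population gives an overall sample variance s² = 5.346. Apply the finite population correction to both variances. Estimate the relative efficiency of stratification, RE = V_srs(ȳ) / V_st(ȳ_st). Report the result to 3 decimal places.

RE ≈ 1.887

V̂(ȳ_st) = Σ W_h² (1 − n_h/N_h) s_h²/n_h, with W_h = N_h/N and N = 6400:
  stratum A: (2500/6400)²·(1 − 404/2500)·2.1²/404 = 0.00139646
  stratum B: (3900/6400)²·(1 − 123/3900)·1.1²/123 = 0.00353779
V_st = 0.00493425
V_srs = (1 − 527/6400)·5.346/527 = 0.0093089
Relative efficiency = V_srs / V_st = 0.0093089/0.00493425 = 1.8866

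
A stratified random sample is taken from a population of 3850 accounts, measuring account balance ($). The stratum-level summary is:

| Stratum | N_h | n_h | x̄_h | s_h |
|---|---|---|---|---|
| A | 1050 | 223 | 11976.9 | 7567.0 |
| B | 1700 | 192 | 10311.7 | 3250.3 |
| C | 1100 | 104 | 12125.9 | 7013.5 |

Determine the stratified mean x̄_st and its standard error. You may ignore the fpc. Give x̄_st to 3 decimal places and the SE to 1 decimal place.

x̄_st ≈ 11284.188, SE ≈ 261.6

x̄_st = Σ W_h x̄_h = (1050·11976.9 + 1700·10311.7 + 1100·12125.9)/3850 = 11284.18831
V̂(x̄_st) = Σ W_h² s_h²/n_h, with W_h = N_h/N and N = 3850:
  stratum A: (1050/3850)²·7567.0²/223 = 19098.5
  stratum B: (1700/3850)²·3250.3²/192 = 10728.1
  stratum C: (1100/3850)²·7013.5²/104 = 38610
V̂(x̄_st) = 68436.6
SE(x̄_st) = √68436.6 = 261.604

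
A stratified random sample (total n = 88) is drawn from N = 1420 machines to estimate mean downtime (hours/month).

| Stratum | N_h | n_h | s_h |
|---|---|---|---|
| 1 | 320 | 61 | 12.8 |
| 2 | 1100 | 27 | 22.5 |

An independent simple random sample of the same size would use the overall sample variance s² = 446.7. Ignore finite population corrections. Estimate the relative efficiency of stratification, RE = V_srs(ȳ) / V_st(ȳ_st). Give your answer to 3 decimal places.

V̂(ȳ_st) = Σ W_h² s_h²/n_h, with W_h = N_h/N and N = 1420:
  stratum 1: (320/1420)²·12.8²/61 = 0.1364
  stratum 2: (1100/1420)²·22.5²/27 = 11.2515
V_st = 11.3879
V_srs = s²/n = 446.7/88 = 5.07614
Relative efficiency = V_srs / V_st = 5.07614/11.3879 = 0.4457

RE ≈ 0.446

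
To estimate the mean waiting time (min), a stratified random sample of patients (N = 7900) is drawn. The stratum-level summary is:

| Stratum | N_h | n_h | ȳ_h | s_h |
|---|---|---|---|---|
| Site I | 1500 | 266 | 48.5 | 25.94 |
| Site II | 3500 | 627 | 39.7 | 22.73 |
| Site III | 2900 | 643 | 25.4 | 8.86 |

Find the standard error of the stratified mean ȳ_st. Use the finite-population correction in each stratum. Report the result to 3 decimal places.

SE(ȳ_st) ≈ 0.470

V̂(ȳ_st) = Σ W_h² (1 − n_h/N_h) s_h²/n_h, with W_h = N_h/N and N = 7900:
  stratum Site I: (1500/7900)²·(1 − 266/1500)·25.94²/266 = 0.0750258
  stratum Site II: (3500/7900)²·(1 − 627/3500)·22.73²/627 = 0.132764
  stratum Site III: (2900/7900)²·(1 − 643/2900)·8.86²/643 = 0.0128036
V̂(ȳ_st) = 0.220594
SE(ȳ_st) = √0.220594 = 0.469674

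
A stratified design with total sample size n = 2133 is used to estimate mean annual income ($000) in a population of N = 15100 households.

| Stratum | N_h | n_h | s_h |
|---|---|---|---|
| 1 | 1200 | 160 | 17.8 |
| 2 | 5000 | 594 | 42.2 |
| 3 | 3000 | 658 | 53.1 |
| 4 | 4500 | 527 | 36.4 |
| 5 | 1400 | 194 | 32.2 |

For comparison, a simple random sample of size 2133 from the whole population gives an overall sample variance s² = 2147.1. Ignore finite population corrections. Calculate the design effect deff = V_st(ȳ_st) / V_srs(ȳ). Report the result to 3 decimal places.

V̂(ȳ_st) = Σ W_h² s_h²/n_h, with W_h = N_h/N and N = 15100:
  stratum 1: (1200/15100)²·17.8²/160 = 0.0125063
  stratum 2: (5000/15100)²·42.2²/594 = 0.328719
  stratum 3: (3000/15100)²·53.1²/658 = 0.169142
  stratum 4: (4500/15100)²·36.4²/527 = 0.223287
  stratum 5: (1400/15100)²·32.2²/194 = 0.0459422
V_st = 0.779596
V_srs = s²/n = 2147.1/2133 = 1.00661
deff = V_st / V_srs = 0.779596/1.00661 = 0.7745

deff ≈ 0.774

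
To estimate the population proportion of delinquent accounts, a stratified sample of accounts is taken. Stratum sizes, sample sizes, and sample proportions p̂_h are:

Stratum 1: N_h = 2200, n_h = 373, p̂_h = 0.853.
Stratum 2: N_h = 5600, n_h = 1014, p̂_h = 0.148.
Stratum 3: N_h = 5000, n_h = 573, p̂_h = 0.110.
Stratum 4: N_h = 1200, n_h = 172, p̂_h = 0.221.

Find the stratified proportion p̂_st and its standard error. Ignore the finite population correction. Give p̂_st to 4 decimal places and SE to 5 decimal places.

N = 14000; stratum weights W_h = N_h/N.
p̂_st = Σ W_h p̂_h = (2200·0.853 + 5600·0.148 + 5000·0.110 + 1200·0.221)/14000 = 0.25147
V̂(p̂_st) = Σ W_h² p̂_h(1−p̂_h)/(n_h−1):
  stratum 1: (2200/14000)²·0.853·0.147/372 = 8.32363e-06
  stratum 2: (5600/14000)²·0.148·0.852/1013 = 1.99164e-05
  stratum 3: (5000/14000)²·0.110·0.890/572 = 2.18308e-05
  stratum 4: (1200/14000)²·0.221·0.779/171 = 7.39673e-06
V̂(p̂_st) = 5.74677e-05; SE = √V̂ = 0.00758074

p̂_st ≈ 0.2515, SE ≈ 0.00758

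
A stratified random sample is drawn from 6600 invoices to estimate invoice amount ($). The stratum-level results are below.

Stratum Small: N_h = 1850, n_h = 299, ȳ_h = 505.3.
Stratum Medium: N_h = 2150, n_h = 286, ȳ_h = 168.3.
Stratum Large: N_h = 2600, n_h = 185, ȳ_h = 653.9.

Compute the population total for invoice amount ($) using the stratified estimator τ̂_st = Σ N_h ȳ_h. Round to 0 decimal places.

τ̂_st = Σ N_h ȳ_h = 1850·505.3 + 2150·168.3 + 2600·653.9 = 2996790

τ̂_st ≈ 2996790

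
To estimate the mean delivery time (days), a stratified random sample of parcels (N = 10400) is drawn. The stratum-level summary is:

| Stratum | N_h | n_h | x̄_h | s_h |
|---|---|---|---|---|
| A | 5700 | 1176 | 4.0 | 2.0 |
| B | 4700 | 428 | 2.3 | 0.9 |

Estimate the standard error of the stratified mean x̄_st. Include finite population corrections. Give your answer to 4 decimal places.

V̂(x̄_st) = Σ W_h² (1 − n_h/N_h) s_h²/n_h, with W_h = N_h/N and N = 10400:
  stratum A: (5700/10400)²·(1 − 1176/5700)·2.0²/1176 = 0.00081093
  stratum B: (4700/10400)²·(1 − 428/4700)·0.9²/428 = 0.000351321
V̂(x̄_st) = 0.00116225
SE(x̄_st) = √0.00116225 = 0.0340918

SE(x̄_st) ≈ 0.0341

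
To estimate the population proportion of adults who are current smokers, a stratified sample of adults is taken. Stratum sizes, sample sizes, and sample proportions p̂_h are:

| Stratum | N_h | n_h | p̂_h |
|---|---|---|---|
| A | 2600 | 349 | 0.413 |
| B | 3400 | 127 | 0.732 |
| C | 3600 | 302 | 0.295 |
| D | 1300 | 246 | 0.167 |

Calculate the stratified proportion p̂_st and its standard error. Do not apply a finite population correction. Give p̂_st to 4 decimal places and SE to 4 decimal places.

p̂_st ≈ 0.4442, SE ≈ 0.0166

N = 10900; stratum weights W_h = N_h/N.
p̂_st = Σ W_h p̂_h = (2600·0.413 + 3400·0.732 + 3600·0.295 + 1300·0.167)/10900 = 0.44419
V̂(p̂_st) = Σ W_h² p̂_h(1−p̂_h)/(n_h−1):
  stratum A: (2600/10900)²·0.413·0.587/348 = 3.96372e-05
  stratum B: (3400/10900)²·0.732·0.268/126 = 0.000151489
  stratum C: (3600/10900)²·0.295·0.705/301 = 7.53697e-05
  stratum D: (1300/10900)²·0.167·0.833/245 = 8.07661e-06
V̂(p̂_st) = 0.000274572; SE = √V̂ = 0.0165702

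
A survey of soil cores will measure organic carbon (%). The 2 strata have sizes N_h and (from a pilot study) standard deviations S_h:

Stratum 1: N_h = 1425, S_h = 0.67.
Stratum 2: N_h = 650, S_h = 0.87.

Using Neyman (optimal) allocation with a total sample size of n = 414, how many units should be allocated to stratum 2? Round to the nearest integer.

154

Neyman allocation: n_h = n · N_h S_h / Σ N_i S_i, with n = 414.
  stratum 1: N_h·S_h = 1425·0.67 = 954.75
  stratum 2: N_h·S_h = 650·0.87 = 565.50
Σ N_h S_h = 1520.25
n for stratum 2 = 414·565.50/1520.25 = 153.999 → 154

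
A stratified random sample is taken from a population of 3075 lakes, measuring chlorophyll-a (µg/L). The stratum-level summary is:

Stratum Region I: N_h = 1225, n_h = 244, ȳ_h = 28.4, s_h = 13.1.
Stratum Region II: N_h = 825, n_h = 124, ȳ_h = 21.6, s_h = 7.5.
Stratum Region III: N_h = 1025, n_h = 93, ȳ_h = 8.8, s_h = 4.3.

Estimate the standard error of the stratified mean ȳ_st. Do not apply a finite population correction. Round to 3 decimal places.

V̂(ȳ_st) = Σ W_h² s_h²/n_h, with W_h = N_h/N and N = 3075:
  stratum Region I: (1225/3075)²·13.1²/244 = 0.111618
  stratum Region II: (825/3075)²·7.5²/124 = 0.0326527
  stratum Region III: (1025/3075)²·4.3²/93 = 0.0220908
V̂(ȳ_st) = 0.166362
SE(ȳ_st) = √0.166362 = 0.407874

SE(ȳ_st) ≈ 0.408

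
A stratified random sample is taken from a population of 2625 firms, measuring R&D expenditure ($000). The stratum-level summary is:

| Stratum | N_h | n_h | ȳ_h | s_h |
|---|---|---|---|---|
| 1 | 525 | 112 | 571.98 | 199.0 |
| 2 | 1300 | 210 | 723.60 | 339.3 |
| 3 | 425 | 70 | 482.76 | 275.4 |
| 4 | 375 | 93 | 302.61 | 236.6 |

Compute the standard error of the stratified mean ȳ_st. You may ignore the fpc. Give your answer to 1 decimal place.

SE(ȳ_st) ≈ 13.8

V̂(ȳ_st) = Σ W_h² s_h²/n_h, with W_h = N_h/N and N = 2625:
  stratum 1: (525/2625)²·199.0²/112 = 14.1432
  stratum 2: (1300/2625)²·339.3²/210 = 134.455
  stratum 3: (425/2625)²·275.4²/70 = 28.402
  stratum 4: (375/2625)²·236.6²/93 = 12.2843
V̂(ȳ_st) = 189.284
SE(ȳ_st) = √189.284 = 13.7581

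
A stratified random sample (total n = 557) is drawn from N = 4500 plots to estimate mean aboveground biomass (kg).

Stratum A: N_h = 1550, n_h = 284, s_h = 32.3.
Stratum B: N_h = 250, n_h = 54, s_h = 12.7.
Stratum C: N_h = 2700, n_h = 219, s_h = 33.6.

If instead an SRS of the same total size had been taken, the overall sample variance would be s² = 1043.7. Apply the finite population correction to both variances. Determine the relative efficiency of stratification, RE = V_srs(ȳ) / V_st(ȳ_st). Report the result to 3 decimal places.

V̂(ȳ_st) = Σ W_h² (1 − n_h/N_h) s_h²/n_h, with W_h = N_h/N and N = 4500:
  stratum A: (1550/4500)²·(1 − 284/1550)·32.3²/284 = 0.355981
  stratum B: (250/4500)²·(1 − 54/250)·12.7²/54 = 0.00722744
  stratum C: (2700/4500)²·(1 − 219/2700)·33.6²/219 = 1.7053
V_st = 2.06851
V_srs = (1 − 557/4500)·1043.7/557 = 1.64185
Relative efficiency = V_srs / V_st = 1.64185/2.06851 = 0.7937

RE ≈ 0.794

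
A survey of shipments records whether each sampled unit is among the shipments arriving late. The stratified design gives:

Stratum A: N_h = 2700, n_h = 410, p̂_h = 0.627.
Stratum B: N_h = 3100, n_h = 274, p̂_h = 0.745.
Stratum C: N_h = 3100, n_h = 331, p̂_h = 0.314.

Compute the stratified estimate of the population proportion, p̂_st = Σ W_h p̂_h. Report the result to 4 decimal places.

p̂_st ≈ 0.5591

N = 8900; stratum weights W_h = N_h/N.
p̂_st = Σ W_h p̂_h = (2700·0.627 + 3100·0.745 + 3100·0.314)/8900 = 0.55908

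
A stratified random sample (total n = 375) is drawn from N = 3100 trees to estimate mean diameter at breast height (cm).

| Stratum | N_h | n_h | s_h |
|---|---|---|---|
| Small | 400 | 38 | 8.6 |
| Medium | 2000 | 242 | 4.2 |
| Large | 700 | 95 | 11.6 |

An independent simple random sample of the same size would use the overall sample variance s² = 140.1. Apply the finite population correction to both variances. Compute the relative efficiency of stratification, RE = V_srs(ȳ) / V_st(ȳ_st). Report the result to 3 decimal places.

RE ≈ 2.773

V̂(ȳ_st) = Σ W_h² (1 − n_h/N_h) s_h²/n_h, with W_h = N_h/N and N = 3100:
  stratum Small: (400/3100)²·(1 − 38/400)·8.6²/38 = 0.0293264
  stratum Medium: (2000/3100)²·(1 − 242/2000)·4.2²/242 = 0.0266691
  stratum Large: (700/3100)²·(1 − 95/700)·11.6²/95 = 0.0624198
V_st = 0.118415
V_srs = (1 − 375/3100)·140.1/375 = 0.328406
Relative efficiency = V_srs / V_st = 0.328406/0.118415 = 2.7733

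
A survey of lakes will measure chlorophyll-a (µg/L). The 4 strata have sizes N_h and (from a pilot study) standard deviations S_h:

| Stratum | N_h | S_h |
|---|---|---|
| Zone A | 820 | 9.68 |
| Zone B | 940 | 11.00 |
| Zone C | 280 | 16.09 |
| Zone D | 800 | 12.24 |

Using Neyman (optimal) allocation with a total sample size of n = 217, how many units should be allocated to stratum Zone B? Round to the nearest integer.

Neyman allocation: n_h = n · N_h S_h / Σ N_i S_i, with n = 217.
  stratum Zone A: N_h·S_h = 820·9.68 = 7937.60
  stratum Zone B: N_h·S_h = 940·11.00 = 10340.00
  stratum Zone C: N_h·S_h = 280·16.09 = 4505.20
  stratum Zone D: N_h·S_h = 800·12.24 = 9792.00
Σ N_h S_h = 32574.80
n for stratum Zone B = 217·10340.00/32574.80 = 68.881 → 69

69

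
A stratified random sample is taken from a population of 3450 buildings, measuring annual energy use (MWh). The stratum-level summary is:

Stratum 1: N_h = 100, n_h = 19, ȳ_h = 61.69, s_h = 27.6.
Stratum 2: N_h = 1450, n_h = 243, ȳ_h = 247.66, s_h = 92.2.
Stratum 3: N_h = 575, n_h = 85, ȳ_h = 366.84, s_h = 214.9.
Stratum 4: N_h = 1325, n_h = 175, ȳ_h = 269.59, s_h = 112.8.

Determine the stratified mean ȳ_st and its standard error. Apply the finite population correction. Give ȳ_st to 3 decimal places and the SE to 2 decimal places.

ȳ_st = Σ W_h ȳ_h = (100·61.69 + 1450·247.66 + 575·366.84 + 1325·269.59)/3450 = 270.55529
V̂(ȳ_st) = Σ W_h² (1 − n_h/N_h) s_h²/n_h, with W_h = N_h/N and N = 3450:
  stratum 1: (100/3450)²·(1 − 19/100)·27.6²/19 = 0.0272842
  stratum 2: (1450/3450)²·(1 − 243/1450)·92.2²/243 = 5.1439
  stratum 3: (575/3450)²·(1 − 85/575)·214.9²/85 = 12.8611
  stratum 4: (1325/3450)²·(1 − 175/1325)·112.8²/175 = 9.30799
V̂(ȳ_st) = 27.3403
SE(ȳ_st) = √27.3403 = 5.2288

ȳ_st ≈ 270.555, SE ≈ 5.23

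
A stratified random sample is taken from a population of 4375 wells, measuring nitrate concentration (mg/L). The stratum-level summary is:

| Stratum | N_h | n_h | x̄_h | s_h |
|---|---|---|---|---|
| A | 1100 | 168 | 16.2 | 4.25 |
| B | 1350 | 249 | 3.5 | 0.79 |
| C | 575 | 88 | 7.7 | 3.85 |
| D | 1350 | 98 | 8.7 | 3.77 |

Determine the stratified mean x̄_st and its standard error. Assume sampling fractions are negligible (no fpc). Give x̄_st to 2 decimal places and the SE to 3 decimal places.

x̄_st ≈ 8.85, SE ≈ 0.154

x̄_st = Σ W_h x̄_h = (1100·16.2 + 1350·3.5 + 575·7.7 + 1350·8.7)/4375 = 8.84971
V̂(x̄_st) = Σ W_h² s_h²/n_h, with W_h = N_h/N and N = 4375:
  stratum A: (1100/4375)²·4.25²/168 = 0.0067967
  stratum B: (1350/4375)²·0.79²/249 = 0.000238653
  stratum C: (575/4375)²·3.85²/88 = 0.0029095
  stratum D: (1350/4375)²·3.77²/98 = 0.0138092
V̂(x̄_st) = 0.023754
SE(x̄_st) = √0.023754 = 0.154123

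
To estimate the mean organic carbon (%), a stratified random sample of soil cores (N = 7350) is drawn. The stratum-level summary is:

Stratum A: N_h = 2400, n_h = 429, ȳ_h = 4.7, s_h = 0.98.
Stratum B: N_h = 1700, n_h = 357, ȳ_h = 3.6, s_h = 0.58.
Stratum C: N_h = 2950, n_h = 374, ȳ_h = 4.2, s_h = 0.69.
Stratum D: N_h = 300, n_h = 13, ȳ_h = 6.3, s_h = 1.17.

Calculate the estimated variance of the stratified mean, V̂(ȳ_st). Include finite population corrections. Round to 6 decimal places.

V̂(ȳ_st) = Σ W_h² (1 − n_h/N_h) s_h²/n_h, with W_h = N_h/N and N = 7350:
  stratum A: (2400/7350)²·(1 − 429/2400)·0.98²/429 = 0.000196028
  stratum B: (1700/7350)²·(1 − 357/1700)·0.58²/357 = 3.98234e-05
  stratum C: (2950/7350)²·(1 − 374/2950)·0.69²/374 = 0.000179069
  stratum D: (300/7350)²·(1 − 13/300)·1.17²/13 = 0.000167825
V̂(ȳ_st) = 0.000582745

V̂(ȳ_st) ≈ 0.000583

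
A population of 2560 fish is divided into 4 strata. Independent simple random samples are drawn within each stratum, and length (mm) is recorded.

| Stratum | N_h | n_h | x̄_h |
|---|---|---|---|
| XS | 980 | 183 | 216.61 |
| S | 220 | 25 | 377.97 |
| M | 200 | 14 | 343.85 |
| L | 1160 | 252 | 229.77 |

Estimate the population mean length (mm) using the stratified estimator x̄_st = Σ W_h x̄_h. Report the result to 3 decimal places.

N = Σ N_h = 2560. Stratum weights W_h = N_h/N.
x̄_st = (980·216.61 + 220·377.97 + 200·343.85 + 1160·229.77) / 2560 = 246.38063

x̄_st ≈ 246.381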